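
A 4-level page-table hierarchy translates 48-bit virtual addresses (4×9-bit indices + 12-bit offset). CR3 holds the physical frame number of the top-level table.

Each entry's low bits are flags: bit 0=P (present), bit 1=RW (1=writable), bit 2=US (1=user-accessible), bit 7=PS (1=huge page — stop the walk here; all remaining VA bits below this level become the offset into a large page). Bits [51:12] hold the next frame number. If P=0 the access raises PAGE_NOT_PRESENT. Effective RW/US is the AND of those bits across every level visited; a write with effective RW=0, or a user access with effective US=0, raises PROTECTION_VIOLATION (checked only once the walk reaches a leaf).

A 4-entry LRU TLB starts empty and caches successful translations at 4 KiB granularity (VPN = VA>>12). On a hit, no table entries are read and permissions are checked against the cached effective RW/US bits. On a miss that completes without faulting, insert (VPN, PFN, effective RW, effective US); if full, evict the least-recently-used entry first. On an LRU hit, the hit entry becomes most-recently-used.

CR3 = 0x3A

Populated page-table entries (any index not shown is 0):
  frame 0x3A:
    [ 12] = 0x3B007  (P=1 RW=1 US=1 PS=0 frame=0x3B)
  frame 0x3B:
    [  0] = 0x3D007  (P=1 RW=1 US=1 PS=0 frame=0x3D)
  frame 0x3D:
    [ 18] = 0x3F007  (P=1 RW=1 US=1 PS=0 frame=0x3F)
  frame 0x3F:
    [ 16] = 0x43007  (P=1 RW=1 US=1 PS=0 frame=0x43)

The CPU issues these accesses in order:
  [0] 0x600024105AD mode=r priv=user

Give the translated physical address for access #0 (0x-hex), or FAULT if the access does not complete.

Per-access translation:
#0 VA=0x600024105AD (r,user):
  lvl0: tbl 0x3A, slot 12 ⇒ 0x3B007 (P1/RW1/US1/PS0)
  lvl1: tbl 0x3B, slot 0 ⇒ 0x3D007 (P1/RW1/US1/PS0)
  lvl2: tbl 0x3D, slot 18 ⇒ 0x3F007 (P1/RW1/US1/PS0)
  lvl3: tbl 0x3F, slot 16 ⇒ 0x43007 (P1/RW1/US1/PS0)
  ⇒ phys 0x435AD  [4 reads]

Access #0 PA: 0x435AD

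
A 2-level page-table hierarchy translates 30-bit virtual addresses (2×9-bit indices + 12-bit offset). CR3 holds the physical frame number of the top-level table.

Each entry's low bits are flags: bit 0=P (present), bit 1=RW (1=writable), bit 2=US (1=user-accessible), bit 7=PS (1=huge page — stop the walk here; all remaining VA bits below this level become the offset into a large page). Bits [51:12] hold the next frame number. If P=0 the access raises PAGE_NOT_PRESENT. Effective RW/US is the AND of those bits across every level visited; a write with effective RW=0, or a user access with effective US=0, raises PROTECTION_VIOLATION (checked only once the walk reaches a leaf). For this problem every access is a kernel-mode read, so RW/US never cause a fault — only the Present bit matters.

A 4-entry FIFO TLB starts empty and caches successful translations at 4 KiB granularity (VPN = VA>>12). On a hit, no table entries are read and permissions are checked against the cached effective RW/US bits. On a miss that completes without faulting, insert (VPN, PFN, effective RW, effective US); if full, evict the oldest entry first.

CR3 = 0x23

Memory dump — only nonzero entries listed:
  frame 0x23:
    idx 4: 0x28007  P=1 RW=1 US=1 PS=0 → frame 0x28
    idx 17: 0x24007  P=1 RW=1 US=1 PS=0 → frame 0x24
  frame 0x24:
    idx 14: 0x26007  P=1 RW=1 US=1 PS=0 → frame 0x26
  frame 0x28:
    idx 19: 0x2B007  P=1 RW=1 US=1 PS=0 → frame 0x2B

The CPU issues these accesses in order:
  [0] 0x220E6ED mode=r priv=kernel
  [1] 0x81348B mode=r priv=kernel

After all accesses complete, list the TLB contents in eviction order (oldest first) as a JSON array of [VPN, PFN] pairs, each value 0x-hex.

Trace:
#0 VA=0x220E6ED (r,kernel):
  [0] read 0x23 idx=17: raw=0x24007 flags P=1 W=1 U=1 S=0
  [1] read 0x24 idx=14: raw=0x26007 flags P=1 W=1 U=1 S=0
  → PA=0x266ED  (2 entries read)
#1 VA=0x81348B (r,kernel):
  [0] read 0x23 idx=4: raw=0x28007 flags P=1 W=1 U=1 S=0
  [1] read 0x28 idx=19: raw=0x2B007 flags P=1 W=1 U=1 S=0
  → PA=0x2B48B  (2 entries read)

TLB: [["0x220E", "0x26"], ["0x813", "0x2B"]]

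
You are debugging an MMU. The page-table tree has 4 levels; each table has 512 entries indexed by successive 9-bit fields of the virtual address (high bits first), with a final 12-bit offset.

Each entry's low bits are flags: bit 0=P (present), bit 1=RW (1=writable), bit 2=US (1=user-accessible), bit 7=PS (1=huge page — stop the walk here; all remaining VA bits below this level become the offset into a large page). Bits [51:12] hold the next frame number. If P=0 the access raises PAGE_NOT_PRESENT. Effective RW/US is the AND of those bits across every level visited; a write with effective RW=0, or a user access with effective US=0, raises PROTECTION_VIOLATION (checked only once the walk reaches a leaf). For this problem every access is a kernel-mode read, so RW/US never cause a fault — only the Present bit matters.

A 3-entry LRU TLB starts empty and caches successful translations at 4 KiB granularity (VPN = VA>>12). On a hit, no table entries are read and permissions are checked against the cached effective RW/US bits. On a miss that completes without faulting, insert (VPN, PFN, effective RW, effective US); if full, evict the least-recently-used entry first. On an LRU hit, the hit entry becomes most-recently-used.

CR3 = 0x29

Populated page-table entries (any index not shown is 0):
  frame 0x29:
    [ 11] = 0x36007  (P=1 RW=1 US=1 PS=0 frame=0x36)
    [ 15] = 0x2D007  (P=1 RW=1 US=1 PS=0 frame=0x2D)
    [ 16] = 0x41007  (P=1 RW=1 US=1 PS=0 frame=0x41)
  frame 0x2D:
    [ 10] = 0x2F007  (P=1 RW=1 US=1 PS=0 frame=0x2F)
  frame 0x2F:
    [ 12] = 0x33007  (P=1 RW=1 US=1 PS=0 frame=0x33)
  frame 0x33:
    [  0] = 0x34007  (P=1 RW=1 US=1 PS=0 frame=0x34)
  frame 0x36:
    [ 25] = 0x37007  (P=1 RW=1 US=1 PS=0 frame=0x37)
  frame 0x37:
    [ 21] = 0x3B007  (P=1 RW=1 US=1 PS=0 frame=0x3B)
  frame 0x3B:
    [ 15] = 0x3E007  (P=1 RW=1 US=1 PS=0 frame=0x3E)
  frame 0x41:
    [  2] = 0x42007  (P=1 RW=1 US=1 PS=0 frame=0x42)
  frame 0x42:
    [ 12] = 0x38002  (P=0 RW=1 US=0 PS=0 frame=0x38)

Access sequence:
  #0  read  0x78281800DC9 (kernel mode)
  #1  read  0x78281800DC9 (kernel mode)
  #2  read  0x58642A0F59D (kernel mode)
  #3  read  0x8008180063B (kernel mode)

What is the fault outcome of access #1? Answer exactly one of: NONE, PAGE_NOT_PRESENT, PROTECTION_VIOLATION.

Trace:
#0 VA=0x78281800DC9 (r,kernel):
  [0] read 0x29 idx=15: raw=0x2D007 flags P=1 W=1 U=1 S=0
  [1] read 0x2D idx=10: raw=0x2F007 flags P=1 W=1 U=1 S=0
  [2] read 0x2F idx=12: raw=0x33007 flags P=1 W=1 U=1 S=0
  [3] read 0x33 idx=0: raw=0x34007 flags P=1 W=1 U=1 S=0
  → PA=0x34DC9  (4 entries read)
#1 VA=0x78281800DC9 (r,kernel):
  TLB hit vpn=0x78281800 → PA=0x34DC9
#2 VA=0x58642A0F59D (r,kernel):
  [0] read 0x29 idx=11: raw=0x36007 flags P=1 W=1 U=1 S=0
  [1] read 0x36 idx=25: raw=0x37007 flags P=1 W=1 U=1 S=0
  [2] read 0x37 idx=21: raw=0x3B007 flags P=1 W=1 U=1 S=0
  [3] read 0x3B idx=15: raw=0x3E007 flags P=1 W=1 U=1 S=0
  → PA=0x3E59D  (4 entries read)
#3 VA=0x8008180063B (r,kernel):
  [0] read 0x29 idx=16: raw=0x41007 flags P=1 W=1 U=1 S=0
  [1] read 0x41 idx=2: raw=0x42007 flags P=1 W=1 U=1 S=0
  [2] read 0x42 idx=12: raw=0x38002 flags P=0 W=1 U=0 S=0
  → PAGE_NOT_PRESENT  (3 entries read)

Access #1 fault: NONE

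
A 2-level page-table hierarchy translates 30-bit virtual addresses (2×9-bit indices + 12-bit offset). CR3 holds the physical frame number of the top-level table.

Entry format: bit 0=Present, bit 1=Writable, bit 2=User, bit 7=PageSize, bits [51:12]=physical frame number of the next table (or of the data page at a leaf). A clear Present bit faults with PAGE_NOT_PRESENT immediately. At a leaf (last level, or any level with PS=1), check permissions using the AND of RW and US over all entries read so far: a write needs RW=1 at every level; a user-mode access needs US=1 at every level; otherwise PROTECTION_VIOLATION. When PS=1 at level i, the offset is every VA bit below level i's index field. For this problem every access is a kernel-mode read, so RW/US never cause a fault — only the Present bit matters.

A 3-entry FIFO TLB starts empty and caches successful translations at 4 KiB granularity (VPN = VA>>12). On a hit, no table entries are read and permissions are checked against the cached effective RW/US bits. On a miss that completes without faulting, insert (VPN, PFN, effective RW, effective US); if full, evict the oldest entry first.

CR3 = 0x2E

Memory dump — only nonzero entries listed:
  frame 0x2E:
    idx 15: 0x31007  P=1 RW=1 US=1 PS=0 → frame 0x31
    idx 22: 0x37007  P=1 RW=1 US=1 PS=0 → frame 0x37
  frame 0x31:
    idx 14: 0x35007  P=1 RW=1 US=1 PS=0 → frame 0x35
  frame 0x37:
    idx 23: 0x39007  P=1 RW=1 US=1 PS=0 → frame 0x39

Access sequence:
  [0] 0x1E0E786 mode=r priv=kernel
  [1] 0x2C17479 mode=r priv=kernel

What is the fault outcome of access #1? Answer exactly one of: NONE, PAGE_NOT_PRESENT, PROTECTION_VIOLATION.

Per-access translation:
#0 VA=0x1E0E786 (r,kernel):
  L0: frame=0x2E idx=15 entry=0x31007 [P=1 RW=1 US=1 PS=0]
  L1: frame=0x31 idx=14 entry=0x35007 [P=1 RW=1 US=1 PS=0]
  ⇒ phys 0x35786  [2 reads]
#1 VA=0x2C17479 (r,kernel):
  L0: frame=0x2E idx=22 entry=0x37007 [P=1 RW=1 US=1 PS=0]
  L1: frame=0x37 idx=23 entry=0x39007 [P=1 RW=1 US=1 PS=0]
  ⇒ phys 0x39479  [2 reads]

Access #1 fault: NONE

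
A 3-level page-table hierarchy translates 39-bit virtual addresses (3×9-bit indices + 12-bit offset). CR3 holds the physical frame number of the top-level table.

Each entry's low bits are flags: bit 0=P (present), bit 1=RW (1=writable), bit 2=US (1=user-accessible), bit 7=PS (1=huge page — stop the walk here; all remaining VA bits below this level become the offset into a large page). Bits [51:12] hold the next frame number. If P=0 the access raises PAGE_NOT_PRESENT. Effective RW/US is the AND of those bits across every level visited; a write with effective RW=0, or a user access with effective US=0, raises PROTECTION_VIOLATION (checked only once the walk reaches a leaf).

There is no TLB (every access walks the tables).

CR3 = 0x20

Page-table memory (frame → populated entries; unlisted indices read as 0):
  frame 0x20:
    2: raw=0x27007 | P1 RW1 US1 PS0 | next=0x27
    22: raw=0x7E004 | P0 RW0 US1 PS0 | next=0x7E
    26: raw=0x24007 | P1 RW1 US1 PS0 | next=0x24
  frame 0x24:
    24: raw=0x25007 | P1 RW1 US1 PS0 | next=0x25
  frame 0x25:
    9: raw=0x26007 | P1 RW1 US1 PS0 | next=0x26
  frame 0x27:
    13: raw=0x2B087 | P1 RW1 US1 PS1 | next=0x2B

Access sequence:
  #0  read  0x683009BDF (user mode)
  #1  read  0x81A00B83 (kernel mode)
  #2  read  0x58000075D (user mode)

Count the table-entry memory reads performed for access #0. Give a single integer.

Per-access translation:
#0 VA=0x683009BDF (r,user):
  L0: frame=0x20 idx=26 entry=0x24007 [P=1 RW=1 US=1 PS=0]
  L1: frame=0x24 idx=24 entry=0x25007 [P=1 RW=1 US=1 PS=0]
  L2: frame=0x25 idx=9 entry=0x26007 [P=1 RW=1 US=1 PS=0]
  → PA=0x26BDF  (3 entries read)
#1 VA=0x81A00B83 (r,kernel):
  L0: frame=0x20 idx=2 entry=0x27007 [P=1 RW=1 US=1 PS=0]
  L1: frame=0x27 idx=13 entry=0x2B087 [P=1 RW=1 US=1 PS=1]
  → PA=0x2BB83 (huge @L1)  (2 entries read)
#2 VA=0x58000075D (r,user):
  L0: frame=0x20 idx=22 entry=0x7E004 [P=0 RW=0 US=1 PS=0]
  ⇒ fault: PAGE_NOT_PRESENT  — 1 lookups

Entries read for #0: 3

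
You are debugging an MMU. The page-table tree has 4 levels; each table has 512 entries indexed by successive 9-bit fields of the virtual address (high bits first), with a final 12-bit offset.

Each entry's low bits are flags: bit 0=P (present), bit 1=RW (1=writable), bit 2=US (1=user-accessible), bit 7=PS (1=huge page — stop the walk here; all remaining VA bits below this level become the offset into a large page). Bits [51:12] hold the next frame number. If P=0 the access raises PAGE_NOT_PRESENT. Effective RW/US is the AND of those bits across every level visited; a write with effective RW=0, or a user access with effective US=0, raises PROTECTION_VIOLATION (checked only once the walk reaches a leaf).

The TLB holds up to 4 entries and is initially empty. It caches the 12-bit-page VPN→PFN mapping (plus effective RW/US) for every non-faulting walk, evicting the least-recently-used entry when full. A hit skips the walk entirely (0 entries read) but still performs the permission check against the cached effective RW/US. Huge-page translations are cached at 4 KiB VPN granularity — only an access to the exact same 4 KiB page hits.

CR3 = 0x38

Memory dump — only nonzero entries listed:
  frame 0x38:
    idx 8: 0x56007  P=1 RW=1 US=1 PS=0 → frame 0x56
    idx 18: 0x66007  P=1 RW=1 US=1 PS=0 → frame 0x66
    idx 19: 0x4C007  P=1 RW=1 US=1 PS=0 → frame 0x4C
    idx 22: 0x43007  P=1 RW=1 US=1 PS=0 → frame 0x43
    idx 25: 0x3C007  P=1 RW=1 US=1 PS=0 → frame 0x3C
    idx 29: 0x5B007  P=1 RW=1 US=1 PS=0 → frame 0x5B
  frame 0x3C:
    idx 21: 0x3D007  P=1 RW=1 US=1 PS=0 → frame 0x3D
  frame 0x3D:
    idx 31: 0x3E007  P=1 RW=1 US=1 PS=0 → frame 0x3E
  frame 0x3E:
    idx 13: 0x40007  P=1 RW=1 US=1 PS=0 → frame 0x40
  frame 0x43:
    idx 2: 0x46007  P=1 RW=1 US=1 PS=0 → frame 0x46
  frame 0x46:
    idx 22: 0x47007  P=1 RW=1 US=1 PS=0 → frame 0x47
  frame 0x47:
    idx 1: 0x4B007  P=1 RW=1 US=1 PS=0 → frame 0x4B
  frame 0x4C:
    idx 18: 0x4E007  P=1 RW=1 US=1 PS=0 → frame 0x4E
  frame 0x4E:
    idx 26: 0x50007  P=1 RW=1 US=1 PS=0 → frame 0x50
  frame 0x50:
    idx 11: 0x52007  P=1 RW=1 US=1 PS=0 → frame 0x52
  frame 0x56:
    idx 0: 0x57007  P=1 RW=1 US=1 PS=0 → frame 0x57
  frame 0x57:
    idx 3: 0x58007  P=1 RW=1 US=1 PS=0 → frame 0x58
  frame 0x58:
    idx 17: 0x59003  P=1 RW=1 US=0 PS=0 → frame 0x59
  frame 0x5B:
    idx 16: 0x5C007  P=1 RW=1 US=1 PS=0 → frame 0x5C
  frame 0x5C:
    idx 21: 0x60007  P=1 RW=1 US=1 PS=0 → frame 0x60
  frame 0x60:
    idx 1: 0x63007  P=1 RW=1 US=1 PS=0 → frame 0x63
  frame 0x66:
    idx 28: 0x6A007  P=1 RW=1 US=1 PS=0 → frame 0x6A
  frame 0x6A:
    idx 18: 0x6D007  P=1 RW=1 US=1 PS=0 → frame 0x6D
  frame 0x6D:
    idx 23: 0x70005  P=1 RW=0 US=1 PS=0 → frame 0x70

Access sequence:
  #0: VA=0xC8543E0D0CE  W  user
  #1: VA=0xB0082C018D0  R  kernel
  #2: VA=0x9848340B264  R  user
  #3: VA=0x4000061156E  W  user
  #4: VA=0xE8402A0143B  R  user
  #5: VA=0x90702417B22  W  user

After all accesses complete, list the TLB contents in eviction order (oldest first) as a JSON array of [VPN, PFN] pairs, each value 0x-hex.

Walk each access:
#0 VA=0xC8543E0D0CE (w,user):
  lvl0: tbl 0x38, slot 25 ⇒ 0x3C007 (P1/RW1/US1/PS0)
  lvl1: tbl 0x3C, slot 21 ⇒ 0x3D007 (P1/RW1/US1/PS0)
  lvl2: tbl 0x3D, slot 31 ⇒ 0x3E007 (P1/RW1/US1/PS0)
  lvl3: tbl 0x3E, slot 13 ⇒ 0x40007 (P1/RW1/US1/PS0)
  ✓ 0x400CE  — 4 lookups
#1 VA=0xB0082C018D0 (r,kernel):
  lvl0: tbl 0x38, slot 22 ⇒ 0x43007 (P1/RW1/US1/PS0)
  lvl1: tbl 0x43, slot 2 ⇒ 0x46007 (P1/RW1/US1/PS0)
  lvl2: tbl 0x46, slot 22 ⇒ 0x47007 (P1/RW1/US1/PS0)
  lvl3: tbl 0x47, slot 1 ⇒ 0x4B007 (P1/RW1/US1/PS0)
  ✓ 0x4B8D0  — 4 lookups
#2 VA=0x9848340B264 (r,user):
  lvl0: tbl 0x38, slot 19 ⇒ 0x4C007 (P1/RW1/US1/PS0)
  lvl1: tbl 0x4C, slot 18 ⇒ 0x4E007 (P1/RW1/US1/PS0)
  lvl2: tbl 0x4E, slot 26 ⇒ 0x50007 (P1/RW1/US1/PS0)
  lvl3: tbl 0x50, slot 11 ⇒ 0x52007 (P1/RW1/US1/PS0)
  ✓ 0x52264  — 4 lookups
#3 VA=0x4000061156E (w,user):
  lvl0: tbl 0x38, slot 8 ⇒ 0x56007 (P1/RW1/US1/PS0)
  lvl1: tbl 0x56, slot 0 ⇒ 0x57007 (P1/RW1/US1/PS0)
  lvl2: tbl 0x57, slot 3 ⇒ 0x58007 (P1/RW1/US1/PS0)
  lvl3: tbl 0x58, slot 17 ⇒ 0x59003 (P1/RW1/US0/PS0)
  ⇒ fault: PROTECTION_VIOLATION  — 4 lookups
#4 VA=0xE8402A0143B (r,user):
  lvl0: tbl 0x38, slot 29 ⇒ 0x5B007 (P1/RW1/US1/PS0)
  lvl1: tbl 0x5B, slot 16 ⇒ 0x5C007 (P1/RW1/US1/PS0)
  lvl2: tbl 0x5C, slot 21 ⇒ 0x60007 (P1/RW1/US1/PS0)
  lvl3: tbl 0x60, slot 1 ⇒ 0x63007 (P1/RW1/US1/PS0)
  ✓ 0x6343B  — 4 lookups
#5 VA=0x90702417B22 (w,user):
  lvl0: tbl 0x38, slot 18 ⇒ 0x66007 (P1/RW1/US1/PS0)
  lvl1: tbl 0x66, slot 28 ⇒ 0x6A007 (P1/RW1/US1/PS0)
  lvl2: tbl 0x6A, slot 18 ⇒ 0x6D007 (P1/RW1/US1/PS0)
  lvl3: tbl 0x6D, slot 23 ⇒ 0x70005 (P1/RW0/US1/PS0)
  ⇒ fault: PROTECTION_VIOLATION  — 4 lookups

TLB: [["0xC8543E0D", "0x40"], ["0xB0082C01", "0x4B"], ["0x9848340B", "0x52"], ["0xE8402A01", "0x63"]]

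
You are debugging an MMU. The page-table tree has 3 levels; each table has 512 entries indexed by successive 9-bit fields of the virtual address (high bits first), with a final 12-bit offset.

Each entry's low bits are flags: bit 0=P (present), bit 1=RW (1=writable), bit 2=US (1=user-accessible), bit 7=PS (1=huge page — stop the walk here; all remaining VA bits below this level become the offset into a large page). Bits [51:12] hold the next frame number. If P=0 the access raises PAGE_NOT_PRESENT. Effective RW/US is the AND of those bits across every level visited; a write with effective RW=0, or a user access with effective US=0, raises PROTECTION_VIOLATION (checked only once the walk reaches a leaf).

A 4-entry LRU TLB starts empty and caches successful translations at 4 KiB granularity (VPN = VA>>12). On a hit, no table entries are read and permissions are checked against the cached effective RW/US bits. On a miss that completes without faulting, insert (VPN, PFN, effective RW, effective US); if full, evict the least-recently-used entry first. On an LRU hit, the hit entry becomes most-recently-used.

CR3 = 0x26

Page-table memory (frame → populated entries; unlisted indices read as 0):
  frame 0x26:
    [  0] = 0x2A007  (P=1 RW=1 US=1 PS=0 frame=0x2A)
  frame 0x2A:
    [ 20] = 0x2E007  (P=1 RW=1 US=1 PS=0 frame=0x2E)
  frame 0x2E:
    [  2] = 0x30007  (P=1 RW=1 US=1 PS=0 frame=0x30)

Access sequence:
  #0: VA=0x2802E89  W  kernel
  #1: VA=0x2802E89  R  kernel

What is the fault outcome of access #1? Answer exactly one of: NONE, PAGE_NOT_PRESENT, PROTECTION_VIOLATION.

Walk each access:
#0 VA=0x2802E89 (w,kernel):
  L0: frame=0x26 idx=0 entry=0x2A007 [P=1 RW=1 US=1 PS=0]
  L1: frame=0x2A idx=20 entry=0x2E007 [P=1 RW=1 US=1 PS=0]
  L2: frame=0x2E idx=2 entry=0x30007 [P=1 RW=1 US=1 PS=0]
  ✓ 0x30E89  — 3 lookups
#1 VA=0x2802E89 (r,kernel):
  TLB hit vpn=0x2802 → PA=0x30E89

Access #1 fault: NONE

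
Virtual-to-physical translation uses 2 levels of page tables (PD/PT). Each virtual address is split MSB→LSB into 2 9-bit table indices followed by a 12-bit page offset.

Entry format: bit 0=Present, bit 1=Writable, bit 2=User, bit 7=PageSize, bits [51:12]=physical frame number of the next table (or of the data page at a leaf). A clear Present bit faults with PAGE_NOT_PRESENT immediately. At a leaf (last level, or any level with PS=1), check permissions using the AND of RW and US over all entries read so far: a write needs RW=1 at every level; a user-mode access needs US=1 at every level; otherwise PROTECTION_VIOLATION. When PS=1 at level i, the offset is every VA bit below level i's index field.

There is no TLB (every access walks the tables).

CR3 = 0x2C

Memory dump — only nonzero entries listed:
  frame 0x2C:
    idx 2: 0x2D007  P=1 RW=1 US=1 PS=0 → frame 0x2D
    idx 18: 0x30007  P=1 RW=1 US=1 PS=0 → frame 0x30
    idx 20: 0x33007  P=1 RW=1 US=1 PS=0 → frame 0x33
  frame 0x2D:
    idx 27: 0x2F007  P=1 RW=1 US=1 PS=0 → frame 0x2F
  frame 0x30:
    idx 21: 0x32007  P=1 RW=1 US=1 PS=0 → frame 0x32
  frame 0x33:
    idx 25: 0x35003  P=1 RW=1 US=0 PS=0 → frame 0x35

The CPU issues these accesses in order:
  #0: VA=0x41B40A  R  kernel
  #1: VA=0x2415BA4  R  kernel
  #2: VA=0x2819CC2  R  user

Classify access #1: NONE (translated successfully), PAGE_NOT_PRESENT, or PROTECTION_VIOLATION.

Trace:
#0 VA=0x41B40A (r,kernel):
  [0] read 0x2C idx=2: raw=0x2D007 flags P=1 W=1 U=1 S=0
  [1] read 0x2D idx=27: raw=0x2F007 flags P=1 W=1 U=1 S=0
  ✓ 0x2F40A  — 2 lookups
#1 VA=0x2415BA4 (r,kernel):
  [0] read 0x2C idx=18: raw=0x30007 flags P=1 W=1 U=1 S=0
  [1] read 0x30 idx=21: raw=0x32007 flags P=1 W=1 U=1 S=0
  ✓ 0x32BA4  — 2 lookups
#2 VA=0x2819CC2 (r,user):
  [0] read 0x2C idx=20: raw=0x33007 flags P=1 W=1 U=1 S=0
  [1] read 0x33 idx=25: raw=0x35003 flags P=1 W=1 U=0 S=0
  ✗ PROTECTION_VIOLATION  [2 reads]

Access #1 fault: NONE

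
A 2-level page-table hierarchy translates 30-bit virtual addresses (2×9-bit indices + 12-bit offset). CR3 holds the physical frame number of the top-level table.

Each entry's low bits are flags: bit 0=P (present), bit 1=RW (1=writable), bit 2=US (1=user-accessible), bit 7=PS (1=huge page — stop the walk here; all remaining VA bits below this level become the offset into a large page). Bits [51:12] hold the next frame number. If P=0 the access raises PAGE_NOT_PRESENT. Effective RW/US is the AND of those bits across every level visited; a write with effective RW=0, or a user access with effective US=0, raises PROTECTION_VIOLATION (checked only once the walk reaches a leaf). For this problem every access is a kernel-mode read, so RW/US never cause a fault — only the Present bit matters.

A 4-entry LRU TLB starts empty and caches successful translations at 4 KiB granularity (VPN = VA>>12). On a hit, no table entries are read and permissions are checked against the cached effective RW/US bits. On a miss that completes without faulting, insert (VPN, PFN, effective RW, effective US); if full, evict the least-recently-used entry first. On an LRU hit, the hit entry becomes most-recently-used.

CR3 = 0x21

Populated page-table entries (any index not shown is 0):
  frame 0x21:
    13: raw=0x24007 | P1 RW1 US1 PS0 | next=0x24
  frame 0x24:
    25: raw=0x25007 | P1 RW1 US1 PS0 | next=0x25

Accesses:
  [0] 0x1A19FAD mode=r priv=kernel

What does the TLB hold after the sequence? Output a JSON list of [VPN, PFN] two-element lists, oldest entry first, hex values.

Per-access translation:
#0 VA=0x1A19FAD (r,kernel):
  L0 @0x21[13] → 0x24007  P=1,RW=1,US=1,PS=0
  L1 @0x24[25] → 0x25007  P=1,RW=1,US=1,PS=0
  ⇒ phys 0x25FAD  [2 reads]

TLB: [["0x1A19", "0x25"]]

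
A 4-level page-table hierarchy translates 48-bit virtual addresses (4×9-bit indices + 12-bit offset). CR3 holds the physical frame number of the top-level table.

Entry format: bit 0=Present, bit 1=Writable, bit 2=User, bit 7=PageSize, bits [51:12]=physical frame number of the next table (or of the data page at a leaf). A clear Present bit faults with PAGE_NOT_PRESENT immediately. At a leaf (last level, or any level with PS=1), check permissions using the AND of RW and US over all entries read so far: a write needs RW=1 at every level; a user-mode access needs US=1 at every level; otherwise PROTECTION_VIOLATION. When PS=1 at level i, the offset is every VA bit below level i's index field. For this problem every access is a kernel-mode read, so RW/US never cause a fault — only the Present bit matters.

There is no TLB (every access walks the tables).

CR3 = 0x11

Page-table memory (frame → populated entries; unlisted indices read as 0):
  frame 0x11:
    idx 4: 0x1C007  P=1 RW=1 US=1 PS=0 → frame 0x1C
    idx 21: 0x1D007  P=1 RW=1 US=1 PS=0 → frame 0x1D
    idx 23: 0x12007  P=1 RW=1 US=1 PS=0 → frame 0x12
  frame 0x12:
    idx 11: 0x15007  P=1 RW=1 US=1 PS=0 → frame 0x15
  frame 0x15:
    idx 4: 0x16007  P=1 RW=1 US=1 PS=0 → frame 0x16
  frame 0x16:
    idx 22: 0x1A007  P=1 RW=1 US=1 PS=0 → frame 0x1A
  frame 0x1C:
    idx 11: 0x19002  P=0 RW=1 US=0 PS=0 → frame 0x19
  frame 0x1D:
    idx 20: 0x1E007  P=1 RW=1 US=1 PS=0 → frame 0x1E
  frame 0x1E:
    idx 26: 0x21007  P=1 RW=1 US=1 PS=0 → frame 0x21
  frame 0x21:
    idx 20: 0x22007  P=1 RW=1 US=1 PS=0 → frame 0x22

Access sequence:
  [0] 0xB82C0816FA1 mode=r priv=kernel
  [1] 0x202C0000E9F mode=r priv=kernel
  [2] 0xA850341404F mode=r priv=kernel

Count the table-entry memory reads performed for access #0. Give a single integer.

Walk each access:
#0 VA=0xB82C0816FA1 (r,kernel):
  L0 @0x11[23] → 0x12007  P=1,RW=1,US=1,PS=0
  L1 @0x12[11] → 0x15007  P=1,RW=1,US=1,PS=0
  L2 @0x15[4] → 0x16007  P=1,RW=1,US=1,PS=0
  L3 @0x16[22] → 0x1A007  P=1,RW=1,US=1,PS=0
  ✓ 0x1AFA1  — 4 lookups
#1 VA=0x202C0000E9F (r,kernel):
  L0 @0x11[4] → 0x1C007  P=1,RW=1,US=1,PS=0
  L1 @0x1C[11] → 0x19002  P=0,RW=1,US=0,PS=0
  ⇒ fault: PAGE_NOT_PRESENT  — 2 lookups
#2 VA=0xA850341404F (r,kernel):
  L0 @0x11[21] → 0x1D007  P=1,RW=1,US=1,PS=0
  L1 @0x1D[20] → 0x1E007  P=1,RW=1,US=1,PS=0
  L2 @0x1E[26] → 0x21007  P=1,RW=1,US=1,PS=0
  L3 @0x21[20] → 0x22007  P=1,RW=1,US=1,PS=0
  ✓ 0x2204F  — 4 lookups

Entries read for #0: 4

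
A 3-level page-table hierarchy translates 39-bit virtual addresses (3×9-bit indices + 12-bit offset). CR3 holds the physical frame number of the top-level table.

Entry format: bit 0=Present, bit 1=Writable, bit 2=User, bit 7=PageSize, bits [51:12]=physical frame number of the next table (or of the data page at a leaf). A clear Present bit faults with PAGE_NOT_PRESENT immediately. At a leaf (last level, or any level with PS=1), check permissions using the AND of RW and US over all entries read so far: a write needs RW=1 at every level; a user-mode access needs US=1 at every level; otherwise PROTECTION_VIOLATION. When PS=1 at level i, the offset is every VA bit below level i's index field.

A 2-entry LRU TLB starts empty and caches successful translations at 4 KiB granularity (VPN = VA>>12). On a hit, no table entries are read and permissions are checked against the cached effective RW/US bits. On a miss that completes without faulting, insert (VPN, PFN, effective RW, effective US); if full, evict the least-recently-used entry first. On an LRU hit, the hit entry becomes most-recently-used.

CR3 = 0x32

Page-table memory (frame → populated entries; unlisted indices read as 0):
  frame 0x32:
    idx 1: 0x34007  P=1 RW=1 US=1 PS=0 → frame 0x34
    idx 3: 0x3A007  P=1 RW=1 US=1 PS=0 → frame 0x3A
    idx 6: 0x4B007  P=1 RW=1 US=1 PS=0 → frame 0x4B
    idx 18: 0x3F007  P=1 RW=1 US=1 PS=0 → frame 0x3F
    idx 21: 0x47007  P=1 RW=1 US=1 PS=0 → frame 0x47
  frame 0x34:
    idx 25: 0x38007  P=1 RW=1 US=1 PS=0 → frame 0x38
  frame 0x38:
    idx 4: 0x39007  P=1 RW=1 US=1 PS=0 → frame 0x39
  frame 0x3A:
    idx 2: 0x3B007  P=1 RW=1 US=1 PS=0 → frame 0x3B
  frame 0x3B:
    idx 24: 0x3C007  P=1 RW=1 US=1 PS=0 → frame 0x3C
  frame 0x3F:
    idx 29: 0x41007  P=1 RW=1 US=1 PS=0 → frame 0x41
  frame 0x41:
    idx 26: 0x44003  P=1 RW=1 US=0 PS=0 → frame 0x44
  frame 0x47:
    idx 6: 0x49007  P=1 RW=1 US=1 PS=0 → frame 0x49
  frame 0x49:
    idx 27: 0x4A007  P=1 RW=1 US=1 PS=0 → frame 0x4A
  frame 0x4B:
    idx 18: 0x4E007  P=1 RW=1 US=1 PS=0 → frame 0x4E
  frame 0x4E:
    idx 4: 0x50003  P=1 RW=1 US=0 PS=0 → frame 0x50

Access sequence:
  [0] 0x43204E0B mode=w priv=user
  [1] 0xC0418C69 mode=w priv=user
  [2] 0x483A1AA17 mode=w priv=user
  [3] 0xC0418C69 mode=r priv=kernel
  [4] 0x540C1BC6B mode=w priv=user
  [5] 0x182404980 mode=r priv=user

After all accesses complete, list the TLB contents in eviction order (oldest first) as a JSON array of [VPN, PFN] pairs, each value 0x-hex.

Trace:
#0 VA=0x43204E0B (w,user):
  L0 @0x32[1] → 0x34007  P=1,RW=1,US=1,PS=0
  L1 @0x34[25] → 0x38007  P=1,RW=1,US=1,PS=0
  L2 @0x38[4] → 0x39007  P=1,RW=1,US=1,PS=0
  → PA=0x39E0B  (3 entries read)
#1 VA=0xC0418C69 (w,user):
  L0 @0x32[3] → 0x3A007  P=1,RW=1,US=1,PS=0
  L1 @0x3A[2] → 0x3B007  P=1,RW=1,US=1,PS=0
  L2 @0x3B[24] → 0x3C007  P=1,RW=1,US=1,PS=0
  → PA=0x3CC69  (3 entries read)
#2 VA=0x483A1AA17 (w,user):
  L0 @0x32[18] → 0x3F007  P=1,RW=1,US=1,PS=0
  L1 @0x3F[29] → 0x41007  P=1,RW=1,US=1,PS=0
  L2 @0x41[26] → 0x44003  P=1,RW=1,US=0,PS=0
  → PROTECTION_VIOLATION  (3 entries read)
#3 VA=0xC0418C69 (r,kernel):
  TLB hit vpn=0xC0418 → PA=0x3CC69
#4 VA=0x540C1BC6B (w,user):
  L0 @0x32[21] → 0x47007  P=1,RW=1,US=1,PS=0
  L1 @0x47[6] → 0x49007  P=1,RW=1,US=1,PS=0
  L2 @0x49[27] → 0x4A007  P=1,RW=1,US=1,PS=0
  → PA=0x4AC6B  (3 entries read)
#5 VA=0x182404980 (r,user):
  L0 @0x32[6] → 0x4B007  P=1,RW=1,US=1,PS=0
  L1 @0x4B[18] → 0x4E007  P=1,RW=1,US=1,PS=0
  L2 @0x4E[4] → 0x50003  P=1,RW=1,US=0,PS=0
  → PROTECTION_VIOLATION  (3 entries read)

TLB: [["0xC0418", "0x3C"], ["0x540C1B", "0x4A"]]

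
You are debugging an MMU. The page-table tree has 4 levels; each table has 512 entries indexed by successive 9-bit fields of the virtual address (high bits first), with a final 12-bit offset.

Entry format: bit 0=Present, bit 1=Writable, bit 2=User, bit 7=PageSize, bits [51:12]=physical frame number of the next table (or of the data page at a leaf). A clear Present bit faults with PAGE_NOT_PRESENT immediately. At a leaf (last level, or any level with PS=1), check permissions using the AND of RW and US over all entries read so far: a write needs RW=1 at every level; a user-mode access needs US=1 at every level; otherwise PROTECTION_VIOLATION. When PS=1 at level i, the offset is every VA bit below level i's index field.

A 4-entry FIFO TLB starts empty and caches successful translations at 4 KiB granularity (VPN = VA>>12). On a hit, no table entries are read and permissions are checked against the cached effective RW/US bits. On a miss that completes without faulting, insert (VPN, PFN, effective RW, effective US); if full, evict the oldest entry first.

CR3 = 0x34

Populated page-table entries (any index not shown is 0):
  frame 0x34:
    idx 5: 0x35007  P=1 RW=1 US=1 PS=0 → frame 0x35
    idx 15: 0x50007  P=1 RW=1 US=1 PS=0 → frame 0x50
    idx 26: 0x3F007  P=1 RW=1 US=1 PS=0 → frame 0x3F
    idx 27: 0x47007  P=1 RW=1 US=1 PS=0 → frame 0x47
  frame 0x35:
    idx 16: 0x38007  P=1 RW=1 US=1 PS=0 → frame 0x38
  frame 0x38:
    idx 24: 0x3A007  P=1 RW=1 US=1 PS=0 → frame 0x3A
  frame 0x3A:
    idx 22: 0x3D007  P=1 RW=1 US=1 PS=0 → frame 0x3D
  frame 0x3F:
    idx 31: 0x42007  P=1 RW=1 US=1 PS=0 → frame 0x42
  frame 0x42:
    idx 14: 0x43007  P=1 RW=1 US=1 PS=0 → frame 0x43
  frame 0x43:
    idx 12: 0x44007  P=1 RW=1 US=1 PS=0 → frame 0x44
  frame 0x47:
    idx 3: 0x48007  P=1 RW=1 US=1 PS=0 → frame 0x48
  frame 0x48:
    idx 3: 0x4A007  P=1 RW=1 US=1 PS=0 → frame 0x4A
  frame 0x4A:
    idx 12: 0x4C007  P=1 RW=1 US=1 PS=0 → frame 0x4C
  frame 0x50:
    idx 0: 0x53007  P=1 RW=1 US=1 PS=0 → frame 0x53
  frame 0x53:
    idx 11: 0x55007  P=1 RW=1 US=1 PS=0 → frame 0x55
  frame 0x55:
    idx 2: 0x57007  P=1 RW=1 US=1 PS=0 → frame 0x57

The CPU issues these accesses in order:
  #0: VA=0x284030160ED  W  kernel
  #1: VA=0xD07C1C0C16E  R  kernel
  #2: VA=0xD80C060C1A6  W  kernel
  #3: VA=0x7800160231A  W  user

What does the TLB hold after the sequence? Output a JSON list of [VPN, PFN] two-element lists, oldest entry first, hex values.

Per-access translation:
#0 VA=0x284030160ED (w,kernel):
  lvl0: tbl 0x34, slot 5 ⇒ 0x35007 (P1/RW1/US1/PS0)
  lvl1: tbl 0x35, slot 16 ⇒ 0x38007 (P1/RW1/US1/PS0)
  lvl2: tbl 0x38, slot 24 ⇒ 0x3A007 (P1/RW1/US1/PS0)
  lvl3: tbl 0x3A, slot 22 ⇒ 0x3D007 (P1/RW1/US1/PS0)
  ⇒ phys 0x3D0ED  [4 reads]
#1 VA=0xD07C1C0C16E (r,kernel):
  lvl0: tbl 0x34, slot 26 ⇒ 0x3F007 (P1/RW1/US1/PS0)
  lvl1: tbl 0x3F, slot 31 ⇒ 0x42007 (P1/RW1/US1/PS0)
  lvl2: tbl 0x42, slot 14 ⇒ 0x43007 (P1/RW1/US1/PS0)
  lvl3: tbl 0x43, slot 12 ⇒ 0x44007 (P1/RW1/US1/PS0)
  ⇒ phys 0x4416E  [4 reads]
#2 VA=0xD80C060C1A6 (w,kernel):
  lvl0: tbl 0x34, slot 27 ⇒ 0x47007 (P1/RW1/US1/PS0)
  lvl1: tbl 0x47, slot 3 ⇒ 0x48007 (P1/RW1/US1/PS0)
  lvl2: tbl 0x48, slot 3 ⇒ 0x4A007 (P1/RW1/US1/PS0)
  lvl3: tbl 0x4A, slot 12 ⇒ 0x4C007 (P1/RW1/US1/PS0)
  ⇒ phys 0x4C1A6  [4 reads]
#3 VA=0x7800160231A (w,user):
  lvl0: tbl 0x34, slot 15 ⇒ 0x50007 (P1/RW1/US1/PS0)
  lvl1: tbl 0x50, slot 0 ⇒ 0x53007 (P1/RW1/US1/PS0)
  lvl2: tbl 0x53, slot 11 ⇒ 0x55007 (P1/RW1/US1/PS0)
  lvl3: tbl 0x55, slot 2 ⇒ 0x57007 (P1/RW1/US1/PS0)
  ⇒ phys 0x5731A  [4 reads]

TLB: [["0x28403016", "0x3D"], ["0xD07C1C0C", "0x44"], ["0xD80C060C", "0x4C"], ["0x78001602", "0x57"]]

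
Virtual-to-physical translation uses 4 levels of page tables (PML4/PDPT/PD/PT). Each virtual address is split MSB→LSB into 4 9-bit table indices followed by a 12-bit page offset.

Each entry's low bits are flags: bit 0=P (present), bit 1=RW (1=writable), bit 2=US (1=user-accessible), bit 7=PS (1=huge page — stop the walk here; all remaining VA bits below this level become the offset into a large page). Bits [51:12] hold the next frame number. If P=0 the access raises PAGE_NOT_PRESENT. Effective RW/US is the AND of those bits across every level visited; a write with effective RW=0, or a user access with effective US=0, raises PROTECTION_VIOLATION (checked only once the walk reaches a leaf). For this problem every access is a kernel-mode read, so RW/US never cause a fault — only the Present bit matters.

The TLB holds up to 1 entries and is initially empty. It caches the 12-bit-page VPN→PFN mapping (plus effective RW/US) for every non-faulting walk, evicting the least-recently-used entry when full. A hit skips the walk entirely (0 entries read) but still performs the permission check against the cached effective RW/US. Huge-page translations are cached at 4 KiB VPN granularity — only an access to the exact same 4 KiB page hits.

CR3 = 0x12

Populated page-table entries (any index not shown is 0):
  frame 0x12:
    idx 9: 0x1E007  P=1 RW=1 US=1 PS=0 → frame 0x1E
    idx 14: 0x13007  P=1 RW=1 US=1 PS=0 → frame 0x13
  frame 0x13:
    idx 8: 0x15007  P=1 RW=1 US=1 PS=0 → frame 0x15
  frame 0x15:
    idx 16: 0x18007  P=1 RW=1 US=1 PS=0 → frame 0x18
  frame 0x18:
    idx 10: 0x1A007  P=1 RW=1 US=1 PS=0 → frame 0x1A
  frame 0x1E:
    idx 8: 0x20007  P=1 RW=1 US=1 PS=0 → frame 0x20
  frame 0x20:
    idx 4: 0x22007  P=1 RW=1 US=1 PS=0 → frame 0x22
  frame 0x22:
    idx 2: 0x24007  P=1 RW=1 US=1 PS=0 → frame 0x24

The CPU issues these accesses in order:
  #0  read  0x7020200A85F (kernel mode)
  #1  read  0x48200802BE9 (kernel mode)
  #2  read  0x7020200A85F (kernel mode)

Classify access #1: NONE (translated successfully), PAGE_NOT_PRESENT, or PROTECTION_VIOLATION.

Walk each access:
#0 VA=0x7020200A85F (r,kernel):
  [0] read 0x12 idx=14: raw=0x13007 flags P=1 W=1 U=1 S=0
  [1] read 0x13 idx=8: raw=0x15007 flags P=1 W=1 U=1 S=0
  [2] read 0x15 idx=16: raw=0x18007 flags P=1 W=1 U=1 S=0
  [3] read 0x18 idx=10: raw=0x1A007 flags P=1 W=1 U=1 S=0
  → PA=0x1A85F  (4 entries read)
#1 VA=0x48200802BE9 (r,kernel):
  [0] read 0x12 idx=9: raw=0x1E007 flags P=1 W=1 U=1 S=0
  [1] read 0x1E idx=8: raw=0x20007 flags P=1 W=1 U=1 S=0
  [2] read 0x20 idx=4: raw=0x22007 flags P=1 W=1 U=1 S=0
  [3] read 0x22 idx=2: raw=0x24007 flags P=1 W=1 U=1 S=0
  → PA=0x24BE9  (4 entries read)
#2 VA=0x7020200A85F (r,kernel):
  [0] read 0x12 idx=14: raw=0x13007 flags P=1 W=1 U=1 S=0
  [1] read 0x13 idx=8: raw=0x15007 flags P=1 W=1 U=1 S=0
  [2] read 0x15 idx=16: raw=0x18007 flags P=1 W=1 U=1 S=0
  [3] read 0x18 idx=10: raw=0x1A007 flags P=1 W=1 U=1 S=0
  → PA=0x1A85F  (4 entries read)

Access #1 fault: NONE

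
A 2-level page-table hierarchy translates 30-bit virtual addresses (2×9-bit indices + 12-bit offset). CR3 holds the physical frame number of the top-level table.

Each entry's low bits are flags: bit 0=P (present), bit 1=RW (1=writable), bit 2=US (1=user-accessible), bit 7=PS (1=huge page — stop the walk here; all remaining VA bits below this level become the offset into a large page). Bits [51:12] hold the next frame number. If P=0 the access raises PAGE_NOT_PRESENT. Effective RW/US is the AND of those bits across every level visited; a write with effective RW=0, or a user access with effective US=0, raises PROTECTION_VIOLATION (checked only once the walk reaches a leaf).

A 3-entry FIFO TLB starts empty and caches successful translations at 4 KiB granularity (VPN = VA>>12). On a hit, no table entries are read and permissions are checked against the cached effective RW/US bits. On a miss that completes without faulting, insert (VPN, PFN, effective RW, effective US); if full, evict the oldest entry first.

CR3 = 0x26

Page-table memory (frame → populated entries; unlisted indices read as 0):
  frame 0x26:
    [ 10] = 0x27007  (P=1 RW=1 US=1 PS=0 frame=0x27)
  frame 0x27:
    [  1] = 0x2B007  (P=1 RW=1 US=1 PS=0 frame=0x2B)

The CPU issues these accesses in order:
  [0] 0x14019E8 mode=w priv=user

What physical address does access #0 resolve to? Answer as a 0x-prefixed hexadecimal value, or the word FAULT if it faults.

Trace:
#0 VA=0x14019E8 (w,user):
  L0 @0x26[10] → 0x27007  P=1,RW=1,US=1,PS=0
  L1 @0x27[1] → 0x2B007  P=1,RW=1,US=1,PS=0
  → PA=0x2B9E8  (2 entries read)

Access #0 PA: 0x2B9E8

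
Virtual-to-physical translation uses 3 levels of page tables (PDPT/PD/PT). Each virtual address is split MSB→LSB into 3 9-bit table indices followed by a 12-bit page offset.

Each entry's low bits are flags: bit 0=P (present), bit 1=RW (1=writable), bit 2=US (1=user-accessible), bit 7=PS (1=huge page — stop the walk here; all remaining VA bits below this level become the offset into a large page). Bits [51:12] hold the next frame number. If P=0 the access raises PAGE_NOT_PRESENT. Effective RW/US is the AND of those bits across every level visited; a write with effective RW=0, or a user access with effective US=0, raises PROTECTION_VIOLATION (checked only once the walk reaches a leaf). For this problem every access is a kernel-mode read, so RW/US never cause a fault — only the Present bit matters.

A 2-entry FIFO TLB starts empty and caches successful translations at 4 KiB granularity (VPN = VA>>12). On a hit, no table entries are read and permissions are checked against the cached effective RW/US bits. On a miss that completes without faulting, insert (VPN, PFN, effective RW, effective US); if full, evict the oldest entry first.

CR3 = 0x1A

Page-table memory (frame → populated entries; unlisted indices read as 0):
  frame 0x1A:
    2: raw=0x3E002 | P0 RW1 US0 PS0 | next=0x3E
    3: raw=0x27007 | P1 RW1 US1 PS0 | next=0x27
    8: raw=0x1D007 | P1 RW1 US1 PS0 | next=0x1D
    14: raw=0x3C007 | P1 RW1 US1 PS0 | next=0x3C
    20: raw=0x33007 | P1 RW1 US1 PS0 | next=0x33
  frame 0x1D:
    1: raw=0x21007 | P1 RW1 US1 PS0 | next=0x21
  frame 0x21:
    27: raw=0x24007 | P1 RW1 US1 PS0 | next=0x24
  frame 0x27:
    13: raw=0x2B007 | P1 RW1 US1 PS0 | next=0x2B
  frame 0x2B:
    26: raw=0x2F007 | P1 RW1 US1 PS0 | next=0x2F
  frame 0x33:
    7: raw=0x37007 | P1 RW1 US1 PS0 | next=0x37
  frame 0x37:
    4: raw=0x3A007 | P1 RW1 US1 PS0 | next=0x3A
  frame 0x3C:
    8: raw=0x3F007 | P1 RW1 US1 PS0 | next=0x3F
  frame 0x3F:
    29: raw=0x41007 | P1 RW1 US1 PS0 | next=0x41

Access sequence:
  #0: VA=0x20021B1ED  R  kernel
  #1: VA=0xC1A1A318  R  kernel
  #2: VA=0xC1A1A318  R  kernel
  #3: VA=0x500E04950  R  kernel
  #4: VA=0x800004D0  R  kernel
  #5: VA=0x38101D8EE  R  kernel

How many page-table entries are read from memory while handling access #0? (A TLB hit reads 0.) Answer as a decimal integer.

Per-access translation:
#0 VA=0x20021B1ED (r,kernel):
  [0] read 0x1A idx=8: raw=0x1D007 flags P=1 W=1 U=1 S=0
  [1] read 0x1D idx=1: raw=0x21007 flags P=1 W=1 U=1 S=0
  [2] read 0x21 idx=27: raw=0x24007 flags P=1 W=1 U=1 S=0
  → PA=0x241ED  (3 entries read)
#1 VA=0xC1A1A318 (r,kernel):
  [0] read 0x1A idx=3: raw=0x27007 flags P=1 W=1 U=1 S=0
  [1] read 0x27 idx=13: raw=0x2B007 flags P=1 W=1 U=1 S=0
  [2] read 0x2B idx=26: raw=0x2F007 flags P=1 W=1 U=1 S=0
  → PA=0x2F318  (3 entries read)
#2 VA=0xC1A1A318 (r,kernel):
  TLB hit vpn=0xC1A1A → PA=0x2F318
#3 VA=0x500E04950 (r,kernel):
  [0] read 0x1A idx=20: raw=0x33007 flags P=1 W=1 U=1 S=0
  [1] read 0x33 idx=7: raw=0x37007 flags P=1 W=1 U=1 S=0
  [2] read 0x37 idx=4: raw=0x3A007 flags P=1 W=1 U=1 S=0
  → PA=0x3A950  (3 entries read)
#4 VA=0x800004D0 (r,kernel):
  [0] read 0x1A idx=2: raw=0x3E002 flags P=0 W=1 U=0 S=0
  ⇒ fault: PAGE_NOT_PRESENT  — 1 lookups
#5 VA=0x38101D8EE (r,kernel):
  [0] read 0x1A idx=14: raw=0x3C007 flags P=1 W=1 U=1 S=0
  [1] read 0x3C idx=8: raw=0x3F007 flags P=1 W=1 U=1 S=0
  [2] read 0x3F idx=29: raw=0x41007 flags P=1 W=1 U=1 S=0
  → PA=0x418EE  (3 entries read)

Entries read for #0: 3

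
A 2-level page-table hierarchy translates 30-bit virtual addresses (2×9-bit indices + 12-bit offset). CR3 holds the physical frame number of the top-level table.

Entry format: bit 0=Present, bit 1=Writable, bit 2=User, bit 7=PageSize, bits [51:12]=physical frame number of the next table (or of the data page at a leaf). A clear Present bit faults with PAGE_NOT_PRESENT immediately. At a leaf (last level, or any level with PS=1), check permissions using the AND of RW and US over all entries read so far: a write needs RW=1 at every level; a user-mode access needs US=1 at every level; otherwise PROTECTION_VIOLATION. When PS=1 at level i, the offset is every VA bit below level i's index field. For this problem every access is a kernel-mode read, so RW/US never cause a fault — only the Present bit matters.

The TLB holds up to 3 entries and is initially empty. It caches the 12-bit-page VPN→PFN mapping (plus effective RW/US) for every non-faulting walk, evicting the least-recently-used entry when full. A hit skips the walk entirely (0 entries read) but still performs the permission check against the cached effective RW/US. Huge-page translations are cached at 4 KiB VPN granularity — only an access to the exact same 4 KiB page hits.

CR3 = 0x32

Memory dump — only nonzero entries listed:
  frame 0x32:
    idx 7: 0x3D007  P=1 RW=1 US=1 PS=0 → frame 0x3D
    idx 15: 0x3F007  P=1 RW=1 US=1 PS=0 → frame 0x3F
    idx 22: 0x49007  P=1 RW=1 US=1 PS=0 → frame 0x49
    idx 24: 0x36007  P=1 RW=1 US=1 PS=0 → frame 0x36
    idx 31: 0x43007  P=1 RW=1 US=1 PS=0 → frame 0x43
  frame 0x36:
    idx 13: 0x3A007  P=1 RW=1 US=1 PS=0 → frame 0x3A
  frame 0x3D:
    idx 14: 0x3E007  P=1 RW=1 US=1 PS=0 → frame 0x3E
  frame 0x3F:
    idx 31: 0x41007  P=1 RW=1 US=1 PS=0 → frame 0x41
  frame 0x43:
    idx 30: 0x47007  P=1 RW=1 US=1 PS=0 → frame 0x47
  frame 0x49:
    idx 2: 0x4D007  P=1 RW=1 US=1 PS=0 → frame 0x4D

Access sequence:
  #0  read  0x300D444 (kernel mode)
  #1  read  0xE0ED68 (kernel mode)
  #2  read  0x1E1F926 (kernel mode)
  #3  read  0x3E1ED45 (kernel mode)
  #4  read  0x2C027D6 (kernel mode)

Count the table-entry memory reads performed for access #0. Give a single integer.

Walk each access:
#0 VA=0x300D444 (r,kernel):
  lvl0: tbl 0x32, slot 24 ⇒ 0x36007 (P1/RW1/US1/PS0)
  lvl1: tbl 0x36, slot 13 ⇒ 0x3A007 (P1/RW1/US1/PS0)
  ⇒ phys 0x3A444  [2 reads]
#1 VA=0xE0ED68 (r,kernel):
  lvl0: tbl 0x32, slot 7 ⇒ 0x3D007 (P1/RW1/US1/PS0)
  lvl1: tbl 0x3D, slot 14 ⇒ 0x3E007 (P1/RW1/US1/PS0)
  ⇒ phys 0x3ED68  [2 reads]
#2 VA=0x1E1F926 (r,kernel):
  lvl0: tbl 0x32, slot 15 ⇒ 0x3F007 (P1/RW1/US1/PS0)
  lvl1: tbl 0x3F, slot 31 ⇒ 0x41007 (P1/RW1/US1/PS0)
  ⇒ phys 0x41926  [2 reads]
#3 VA=0x3E1ED45 (r,kernel):
  lvl0: tbl 0x32, slot 31 ⇒ 0x43007 (P1/RW1/US1/PS0)
  lvl1: tbl 0x43, slot 30 ⇒ 0x47007 (P1/RW1/US1/PS0)
  ⇒ phys 0x47D45  [2 reads]
#4 VA=0x2C027D6 (r,kernel):
  lvl0: tbl 0x32, slot 22 ⇒ 0x49007 (P1/RW1/US1/PS0)
  lvl1: tbl 0x49, slot 2 ⇒ 0x4D007 (P1/RW1/US1/PS0)
  ⇒ phys 0x4D7D6  [2 reads]

Entries read for #0: 2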